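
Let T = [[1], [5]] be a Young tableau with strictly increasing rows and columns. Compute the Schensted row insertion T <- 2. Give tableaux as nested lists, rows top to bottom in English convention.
2 is larger than every entry of row 1, so it is appended to row 1. The new tableau is [[1, 2], [5]].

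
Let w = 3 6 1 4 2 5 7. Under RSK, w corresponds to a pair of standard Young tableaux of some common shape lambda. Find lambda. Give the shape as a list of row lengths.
Row-insert each entry into an empty tableau.

After inserting 3: P = [[3]].
After inserting 6: P = [[3, 6]].
After inserting 1: P = [[1, 6], [3]].
After inserting 4: P = [[1, 4], [3, 6]].
After inserting 2: P = [[1, 2], [3, 4], [6]].
After inserting 5: P = [[1, 2, 5], [3, 4], [6]].
After inserting 7: P = [[1, 2, 5, 7], [3, 4], [6]].

The final insertion tableau P = [[1, 2, 5, 7], [3, 4], [6]] has shape [4, 2, 1].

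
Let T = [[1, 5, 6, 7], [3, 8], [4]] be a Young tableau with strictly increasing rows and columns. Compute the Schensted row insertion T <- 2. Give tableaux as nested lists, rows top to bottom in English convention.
[[1, 2, 6, 7], [3, 5], [4, 8]]

In row 1, 2 replaces 5 (the leftmost entry greater than 2); 5 is bumped to row 2. In row 2, 5 replaces 8 (the leftmost entry greater than 5); 8 is bumped to row 3. 8 is appended to row 3. The new tableau is [[1, 2, 6, 7], [3, 5], [4, 8]].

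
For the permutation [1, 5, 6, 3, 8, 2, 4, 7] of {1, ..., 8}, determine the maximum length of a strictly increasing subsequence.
4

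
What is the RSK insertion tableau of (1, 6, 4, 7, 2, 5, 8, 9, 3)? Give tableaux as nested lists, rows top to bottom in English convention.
Insert 1: appended to row 1. P = [[1]].
Insert 6: appended to row 1. P = [[1, 6]].
Insert 4: 4 bumps 6 from row 1; 6 starts row 2. P = [[1, 4], [6]].
Insert 7: appended to row 1. P = [[1, 4, 7], [6]].
Insert 2: 2 bumps 4 from row 1; 4 bumps 6 from row 2; 6 starts row 3. P = [[1, 2, 7], [4], [6]].
Insert 5: 5 bumps 7 from row 1; 7 appends to row 2. P = [[1, 2, 5], [4, 7], [6]].
Insert 8: appended to row 1. P = [[1, 2, 5, 8], [4, 7], [6]].
Insert 9: appended to row 1. P = [[1, 2, 5, 8, 9], [4, 7], [6]].
Insert 3: 3 bumps 5 from row 1; 5 bumps 7 from row 2; 7 appends to row 3. P = [[1, 2, 3, 8, 9], [4, 5], [6, 7]].

So P = [[1, 2, 3, 8, 9], [4, 5], [6, 7]].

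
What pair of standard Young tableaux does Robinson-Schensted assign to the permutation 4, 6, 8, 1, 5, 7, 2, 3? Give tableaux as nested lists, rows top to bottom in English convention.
P = [[1, 2, 3], [4, 5, 7], [6, 8]], Q = [[1, 2, 3], [4, 5, 6], [7, 8]]

Insert each entry of the permutation into P by Schensted row insertion, recording in Q the position of each new cell.

After inserting 4: P = [[4]].
After inserting 6: P = [[4, 6]].
After inserting 8: P = [[4, 6, 8]].
After inserting 1: P = [[1, 6, 8], [4]].
After inserting 5: P = [[1, 5, 8], [4, 6]].
After inserting 7: P = [[1, 5, 7], [4, 6, 8]].
After inserting 2: P = [[1, 2, 7], [4, 5, 8], [6]].
After inserting 3: P = [[1, 2, 3], [4, 5, 7], [6, 8]].

So P = [[1, 2, 3], [4, 5, 7], [6, 8]], Q = [[1, 2, 3], [4, 5, 6], [7, 8]].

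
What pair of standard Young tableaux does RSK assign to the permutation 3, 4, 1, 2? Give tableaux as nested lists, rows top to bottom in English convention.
P = [[1, 2], [3, 4]], Q = [[1, 2], [3, 4]]

Insert each entry of the permutation into P by Schensted row insertion, recording in Q the position of each new cell.

Insert 3: appended to row 1. P = [[3]].
Insert 4: appended to row 1. P = [[3, 4]].
Insert 1: 1 bumps 3 from row 1; 3 starts row 2. P = [[1, 4], [3]].
Insert 2: 2 bumps 4 from row 1; 4 appends to row 2. P = [[1, 2], [3, 4]].

So P = [[1, 2], [3, 4]], Q = [[1, 2], [3, 4]].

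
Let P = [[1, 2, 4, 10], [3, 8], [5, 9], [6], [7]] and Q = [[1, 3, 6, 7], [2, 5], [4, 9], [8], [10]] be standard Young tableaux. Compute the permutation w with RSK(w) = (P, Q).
7 6 9 1 5 8 10 3 4 2

Reverse the RSK construction: for i from n down to 1, find the cell of Q containing i, remove the entry at that cell from P, and reverse-bump it up through P; the value ejected from row 1 is w(i).

Step i=10: Q has 10 at row 5, column 1; remove 7 from row 5 of P and reverse-bump: 7 enters row 4 and ejects 6; 6 enters row 3 and ejects 5; 5 enters row 2 and ejects 3; 3 enters row 1 and ejects 2. So w(10) = 2. P is now [[1, 3, 4, 10], [5, 8], [6, 9], [7]].
Step i=9: Q has 9 at row 3, column 2; remove 9 from row 3 of P and reverse-bump: 9 enters row 2 and ejects 8; 8 enters row 1 and ejects 4. So w(9) = 4. P is now [[1, 3, 8, 10], [5, 9], [6], [7]].
Step i=8: Q has 8 at row 4, column 1; remove 7 from row 4 of P and reverse-bump: 7 enters row 3 and ejects 6; 6 enters row 2 and ejects 5; 5 enters row 1 and ejects 3. So w(8) = 3. P is now [[1, 5, 8, 10], [6, 9], [7]].
Step i=7: Q has 7 at row 1, column 4; remove that cell from P, ejecting 10. So w(7) = 10. P is now [[1, 5, 8], [6, 9], [7]].
Step i=6: Q has 6 at row 1, column 3; remove that cell from P, ejecting 8. So w(6) = 8. P is now [[1, 5], [6, 9], [7]].
Step i=5: Q has 5 at row 2, column 2; remove 9 from row 2 of P and reverse-bump: 9 enters row 1 and ejects 5. So w(5) = 5. P is now [[1, 9], [6], [7]].
Step i=4: Q has 4 at row 3, column 1; remove 7 from row 3 of P and reverse-bump: 7 enters row 2 and ejects 6; 6 enters row 1 and ejects 1. So w(4) = 1. P is now [[6, 9], [7]].
Step i=3: Q has 3 at row 1, column 2; remove that cell from P, ejecting 9. So w(3) = 9. P is now [[6], [7]].
Step i=2: Q has 2 at row 2, column 1; remove 7 from row 2 of P and reverse-bump: 7 enters row 1 and ejects 6. So w(2) = 6. P is now [[7]].
Step i=1: Q has 1 at row 1, column 1; remove that cell from P, ejecting 7. So w(1) = 7. P is now [].

So w = 7 6 9 1 5 8 10 3 4 2.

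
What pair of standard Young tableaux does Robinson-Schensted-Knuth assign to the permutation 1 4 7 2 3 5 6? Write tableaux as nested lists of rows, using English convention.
P = [[1, 2, 3, 5, 6], [4, 7]], Q = [[1, 2, 3, 6, 7], [4, 5]]

Insert each entry of the permutation into P by Schensted row insertion, recording in Q the position of each new cell.

Insert 1: appended to row 1. P = [[1]], Q = [[1]].
Insert 4: appended to row 1. P = [[1, 4]], Q = [[1, 2]].
Insert 7: appended to row 1. P = [[1, 4, 7]], Q = [[1, 2, 3]].
Insert 2: 2 bumps 4 from row 1; 4 starts row 2. P = [[1, 2, 7], [4]], Q = [[1, 2, 3], [4]].
Insert 3: 3 bumps 7 from row 1; 7 appends to row 2. P = [[1, 2, 3], [4, 7]], Q = [[1, 2, 3], [4, 5]].
Insert 5: appended to row 1. P = [[1, 2, 3, 5], [4, 7]], Q = [[1, 2, 3, 6], [4, 5]].
Insert 6: appended to row 1. P = [[1, 2, 3, 5, 6], [4, 7]], Q = [[1, 2, 3, 6, 7], [4, 5]].

So P = [[1, 2, 3, 5, 6], [4, 7]], Q = [[1, 2, 3, 6, 7], [4, 5]].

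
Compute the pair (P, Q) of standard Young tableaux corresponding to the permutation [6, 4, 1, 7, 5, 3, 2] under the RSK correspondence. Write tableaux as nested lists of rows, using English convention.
Insert each entry of the permutation into P by Schensted row insertion, recording in Q the position of each new cell.

Insert 6: appended to row 1. P = [[6]].
Insert 4: 4 bumps 6 from row 1; 6 starts row 2. P = [[4], [6]].
Insert 1: 1 bumps 4 from row 1; 4 bumps 6 from row 2; 6 starts row 3. P = [[1], [4], [6]].
Insert 7: appended to row 1. P = [[1, 7], [4], [6]].
Insert 5: 5 bumps 7 from row 1; 7 appends to row 2. P = [[1, 5], [4, 7], [6]].
Insert 3: 3 bumps 5 from row 1; 5 bumps 7 from row 2; 7 appends to row 3. P = [[1, 3], [4, 5], [6, 7]].
Insert 2: 2 bumps 3 from row 1; 3 bumps 4 from row 2; 4 bumps 6 from row 3; 6 starts row 4. P = [[1, 2], [3, 5], [4, 7], [6]].

So P = [[1, 2], [3, 5], [4, 7], [6]], Q = [[1, 4], [2, 5], [3, 6], [7]].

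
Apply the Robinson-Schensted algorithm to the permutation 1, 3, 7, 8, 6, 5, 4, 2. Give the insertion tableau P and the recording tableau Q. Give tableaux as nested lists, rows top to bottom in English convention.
P = [[1, 2, 4, 8], [3], [5], [6], [7]], Q = [[1, 2, 3, 4], [5], [6], [7], [8]]

Insert each entry of the permutation into P by Schensted row insertion, recording in Q the position of each new cell.

Insert 1: appended to row 1. P = [[1]], Q = [[1]].
Insert 3: appended to row 1. P = [[1, 3]], Q = [[1, 2]].
Insert 7: appended to row 1. P = [[1, 3, 7]], Q = [[1, 2, 3]].
Insert 8: appended to row 1. P = [[1, 3, 7, 8]], Q = [[1, 2, 3, 4]].
Insert 6: 6 bumps 7 from row 1; 7 starts row 2. P = [[1, 3, 6, 8], [7]], Q = [[1, 2, 3, 4], [5]].
Insert 5: 5 bumps 6 from row 1; 6 bumps 7 from row 2; 7 starts row 3. P = [[1, 3, 5, 8], [6], [7]], Q = [[1, 2, 3, 4], [5], [6]].
Insert 4: 4 bumps 5 from row 1; 5 bumps 6 from row 2; 6 bumps 7 from row 3; 7 starts row 4. P = [[1, 3, 4, 8], [5], [6], [7]], Q = [[1, 2, 3, 4], [5], [6], [7]].
Insert 2: 2 bumps 3 from row 1; 3 bumps 5 from row 2; 5 bumps 6 from row 3; 6 bumps 7 from row 4; 7 starts row 5. P = [[1, 2, 4, 8], [3], [5], [6], [7]], Q = [[1, 2, 3, 4], [5], [6], [7], [8]].

So P = [[1, 2, 4, 8], [3], [5], [6], [7]], Q = [[1, 2, 3, 4], [5], [6], [7], [8]].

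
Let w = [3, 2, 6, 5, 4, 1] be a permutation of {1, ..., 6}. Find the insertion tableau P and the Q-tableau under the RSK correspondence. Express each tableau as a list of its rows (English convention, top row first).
Insert each entry of the permutation into P by Schensted row insertion, recording in Q the position of each new cell.

Insert 3: appended to row 1. P = [[3]].
Insert 2: 2 bumps 3 from row 1; 3 starts row 2. P = [[2], [3]].
Insert 6: appended to row 1. P = [[2, 6], [3]].
Insert 5: 5 bumps 6 from row 1; 6 appends to row 2. P = [[2, 5], [3, 6]].
Insert 4: 4 bumps 5 from row 1; 5 bumps 6 from row 2; 6 starts row 3. P = [[2, 4], [3, 5], [6]].
Insert 1: 1 bumps 2 from row 1; 2 bumps 3 from row 2; 3 bumps 6 from row 3; 6 starts row 4. P = [[1, 4], [2, 5], [3], [6]].

So P = [[1, 4], [2, 5], [3], [6]], Q = [[1, 3], [2, 4], [5], [6]].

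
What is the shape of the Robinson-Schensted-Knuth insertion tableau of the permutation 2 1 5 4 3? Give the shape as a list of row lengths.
Row-insert each entry into an empty tableau.

After inserting 2: P = [[2]].
After inserting 1: P = [[1], [2]].
After inserting 5: P = [[1, 5], [2]].
After inserting 4: P = [[1, 4], [2, 5]].
After inserting 3: P = [[1, 3], [2, 4], [5]].

The final insertion tableau P = [[1, 3], [2, 4], [5]] has shape [2, 2, 1].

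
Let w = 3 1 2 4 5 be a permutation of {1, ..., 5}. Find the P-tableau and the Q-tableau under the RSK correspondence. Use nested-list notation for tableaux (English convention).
P = [[1, 2, 4, 5], [3]], Q = [[1, 3, 4, 5], [2]]

Insert each entry of the permutation into P by Schensted row insertion, recording in Q the position of each new cell.

Insert 3: appended to row 1. P = [[3]].
Insert 1: 1 bumps 3 from row 1; 3 starts row 2. P = [[1], [3]].
Insert 2: appended to row 1. P = [[1, 2], [3]].
Insert 4: appended to row 1. P = [[1, 2, 4], [3]].
Insert 5: appended to row 1. P = [[1, 2, 4, 5], [3]].

So P = [[1, 2, 4, 5], [3]], Q = [[1, 3, 4, 5], [2]].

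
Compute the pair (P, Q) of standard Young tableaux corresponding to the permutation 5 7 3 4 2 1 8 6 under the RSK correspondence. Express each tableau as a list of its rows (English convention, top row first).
P = [[1, 4, 6], [2, 7, 8], [3], [5]], Q = [[1, 2, 7], [3, 4, 8], [5], [6]]

Insert each entry of the permutation into P by Schensted row insertion, recording in Q the position of each new cell.

After inserting 5: P = [[5]].
After inserting 7: P = [[5, 7]].
After inserting 3: P = [[3, 7], [5]].
After inserting 4: P = [[3, 4], [5, 7]].
After inserting 2: P = [[2, 4], [3, 7], [5]].
After inserting 1: P = [[1, 4], [2, 7], [3], [5]].
After inserting 8: P = [[1, 4, 8], [2, 7], [3], [5]].
After inserting 6: P = [[1, 4, 6], [2, 7, 8], [3], [5]].

So P = [[1, 4, 6], [2, 7, 8], [3], [5]], Q = [[1, 2, 7], [3, 4, 8], [5], [6]].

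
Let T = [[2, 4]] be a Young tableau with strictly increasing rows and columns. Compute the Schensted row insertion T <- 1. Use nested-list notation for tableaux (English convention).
In row 1, 1 replaces 2 (the leftmost entry greater than 1); 2 is bumped to row 2. 2 starts a new row 2. The new tableau is [[1, 4], [2]].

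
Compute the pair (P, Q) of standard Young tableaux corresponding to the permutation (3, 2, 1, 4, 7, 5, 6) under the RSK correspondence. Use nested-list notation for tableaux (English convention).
Insert each entry of the permutation into P by Schensted row insertion, recording in Q the position of each new cell.

Insert 3: appended to row 1. P = [[3]], Q = [[1]].
Insert 2: 2 bumps 3 from row 1; 3 starts row 2. P = [[2], [3]], Q = [[1], [2]].
Insert 1: 1 bumps 2 from row 1; 2 bumps 3 from row 2; 3 starts row 3. P = [[1], [2], [3]], Q = [[1], [2], [3]].
Insert 4: appended to row 1. P = [[1, 4], [2], [3]], Q = [[1, 4], [2], [3]].
Insert 7: appended to row 1. P = [[1, 4, 7], [2], [3]], Q = [[1, 4, 5], [2], [3]].
Insert 5: 5 bumps 7 from row 1; 7 appends to row 2. P = [[1, 4, 5], [2, 7], [3]], Q = [[1, 4, 5], [2, 6], [3]].
Insert 6: appended to row 1. P = [[1, 4, 5, 6], [2, 7], [3]], Q = [[1, 4, 5, 7], [2, 6], [3]].

So P = [[1, 4, 5, 6], [2, 7], [3]], Q = [[1, 4, 5, 7], [2, 6], [3]].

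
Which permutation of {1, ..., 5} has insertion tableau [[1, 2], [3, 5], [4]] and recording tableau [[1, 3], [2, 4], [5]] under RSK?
4 1 5 3 2

Reverse RSK: for i = n, n-1, ..., 1, locate i in Q, remove the corresponding corner cell from P, and reverse-bump its entry up through P; the value ejected from row 1 is w(i).

So w = 4 1 5 3 2.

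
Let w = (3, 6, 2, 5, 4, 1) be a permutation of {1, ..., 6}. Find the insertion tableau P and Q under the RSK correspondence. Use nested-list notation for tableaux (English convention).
Insert each entry of the permutation into P by Schensted row insertion, recording in Q the position of each new cell.

After inserting 3: P = [[3]].
After inserting 6: P = [[3, 6]].
After inserting 2: P = [[2, 6], [3]].
After inserting 5: P = [[2, 5], [3, 6]].
After inserting 4: P = [[2, 4], [3, 5], [6]].
After inserting 1: P = [[1, 4], [2, 5], [3], [6]].

So P = [[1, 4], [2, 5], [3], [6]], Q = [[1, 2], [3, 4], [5], [6]].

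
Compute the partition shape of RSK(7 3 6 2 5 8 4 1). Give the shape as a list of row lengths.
[3, 2, 1, 1, 1]

Row-insert each entry into an empty tableau.

After inserting 7: P = [[7]].
After inserting 3: P = [[3], [7]].
After inserting 6: P = [[3, 6], [7]].
After inserting 2: P = [[2, 6], [3], [7]].
After inserting 5: P = [[2, 5], [3, 6], [7]].
After inserting 8: P = [[2, 5, 8], [3, 6], [7]].
After inserting 4: P = [[2, 4, 8], [3, 5], [6], [7]].
After inserting 1: P = [[1, 4, 8], [2, 5], [3], [6], [7]].

The final insertion tableau P = [[1, 4, 8], [2, 5], [3], [6], [7]] has shape [3, 2, 1, 1, 1].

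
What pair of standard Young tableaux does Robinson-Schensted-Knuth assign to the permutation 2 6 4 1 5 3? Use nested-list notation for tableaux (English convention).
P = [[1, 3, 5], [2, 4], [6]], Q = [[1, 2, 5], [3, 6], [4]]

Insert each entry of the permutation into P by Schensted row insertion, recording in Q the position of each new cell.

Insert 2: appended to row 1. P = [[2]].
Insert 6: appended to row 1. P = [[2, 6]].
Insert 4: 4 bumps 6 from row 1; 6 starts row 2. P = [[2, 4], [6]].
Insert 1: 1 bumps 2 from row 1; 2 bumps 6 from row 2; 6 starts row 3. P = [[1, 4], [2], [6]].
Insert 5: appended to row 1. P = [[1, 4, 5], [2], [6]].
Insert 3: 3 bumps 4 from row 1; 4 appends to row 2. P = [[1, 3, 5], [2, 4], [6]].

So P = [[1, 3, 5], [2, 4], [6]], Q = [[1, 2, 5], [3, 6], [4]].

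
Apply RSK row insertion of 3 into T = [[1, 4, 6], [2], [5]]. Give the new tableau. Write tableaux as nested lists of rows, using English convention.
In row 1, 3 replaces 4 (the leftmost entry greater than 3); 4 is bumped to row 2. 4 is appended to row 2. The new tableau is [[1, 3, 6], [2, 4], [5]].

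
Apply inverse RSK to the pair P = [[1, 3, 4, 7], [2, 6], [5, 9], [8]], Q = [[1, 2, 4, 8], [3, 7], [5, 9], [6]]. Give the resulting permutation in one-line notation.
Reverse the RSK construction: for i from n down to 1, find the cell of Q containing i, remove the entry at that cell from P, and reverse-bump it up through P; the value ejected from row 1 is w(i).

Step i=9: Q has 9 at row 3, column 2; remove 9 from row 3 of P and reverse-bump: 9 enters row 2 and ejects 6; 6 enters row 1 and ejects 4. So w(9) = 4. P is now [[1, 3, 6, 7], [2, 9], [5], [8]].
Step i=8: Q has 8 at row 1, column 4; remove that cell from P, ejecting 7. So w(8) = 7. P is now [[1, 3, 6], [2, 9], [5], [8]].
Step i=7: Q has 7 at row 2, column 2; remove 9 from row 2 of P and reverse-bump: 9 enters row 1 and ejects 6. So w(7) = 6. P is now [[1, 3, 9], [2], [5], [8]].
Step i=6: Q has 6 at row 4, column 1; remove 8 from row 4 of P and reverse-bump: 8 enters row 3 and ejects 5; 5 enters row 2 and ejects 2; 2 enters row 1 and ejects 1. So w(6) = 1. P is now [[2, 3, 9], [5], [8]].
Step i=5: Q has 5 at row 3, column 1; remove 8 from row 3 of P and reverse-bump: 8 enters row 2 and ejects 5; 5 enters row 1 and ejects 3. So w(5) = 3. P is now [[2, 5, 9], [8]].
Step i=4: Q has 4 at row 1, column 3; remove that cell from P, ejecting 9. So w(4) = 9. P is now [[2, 5], [8]].
Step i=3: Q has 3 at row 2, column 1; remove 8 from row 2 of P and reverse-bump: 8 enters row 1 and ejects 5. So w(3) = 5. P is now [[2, 8]].
Step i=2: Q has 2 at row 1, column 2; remove that cell from P, ejecting 8. So w(2) = 8. P is now [[2]].
Step i=1: Q has 1 at row 1, column 1; remove that cell from P, ejecting 2. So w(1) = 2. P is now [].

So w = 2 8 5 9 3 1 6 7 4.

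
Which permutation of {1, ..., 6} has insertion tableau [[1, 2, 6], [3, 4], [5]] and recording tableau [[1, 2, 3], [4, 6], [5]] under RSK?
Reverse the RSK construction: for i from n down to 1, find the cell of Q containing i, remove the entry at that cell from P, and reverse-bump it up through P; the value ejected from row 1 is w(i).

Step i=6: Q has 6 at row 2, column 2; remove 4 from row 2 of P and reverse-bump: 4 enters row 1 and ejects 2. So w(6) = 2. P is now [[1, 4, 6], [3], [5]].
Step i=5: Q has 5 at row 3, column 1; remove 5 from row 3 of P and reverse-bump: 5 enters row 2 and ejects 3; 3 enters row 1 and ejects 1. So w(5) = 1. P is now [[3, 4, 6], [5]].
Step i=4: Q has 4 at row 2, column 1; remove 5 from row 2 of P and reverse-bump: 5 enters row 1 and ejects 4. So w(4) = 4. P is now [[3, 5, 6]].
Step i=3: Q has 3 at row 1, column 3; remove that cell from P, ejecting 6. So w(3) = 6. P is now [[3, 5]].
Step i=2: Q has 2 at row 1, column 2; remove that cell from P, ejecting 5. So w(2) = 5. P is now [[3]].
Step i=1: Q has 1 at row 1, column 1; remove that cell from P, ejecting 3. So w(1) = 3. P is now [].

So w = 3 5 6 4 1 2.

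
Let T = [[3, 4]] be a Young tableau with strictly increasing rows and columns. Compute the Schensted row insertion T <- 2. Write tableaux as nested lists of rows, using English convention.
In row 1, 2 replaces 3 (the leftmost entry greater than 2); 3 is bumped to row 2. 3 starts a new row 2. The new tableau is [[2, 4], [3]].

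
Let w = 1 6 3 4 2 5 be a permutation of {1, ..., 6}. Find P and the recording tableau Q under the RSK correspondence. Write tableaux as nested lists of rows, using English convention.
Insert each entry of the permutation into P by Schensted row insertion, recording in Q the position of each new cell.

After inserting 1: P = [[1]].
After inserting 6: P = [[1, 6]].
After inserting 3: P = [[1, 3], [6]].
After inserting 4: P = [[1, 3, 4], [6]].
After inserting 2: P = [[1, 2, 4], [3], [6]].
After inserting 5: P = [[1, 2, 4, 5], [3], [6]].

So P = [[1, 2, 4, 5], [3], [6]], Q = [[1, 2, 4, 6], [3], [5]].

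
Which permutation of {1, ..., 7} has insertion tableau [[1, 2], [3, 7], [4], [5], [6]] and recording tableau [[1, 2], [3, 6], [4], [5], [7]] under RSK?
Reverse the RSK construction: for i from n down to 1, find the cell of Q containing i, remove the entry at that cell from P, and reverse-bump it up through P; the value ejected from row 1 is w(i).

Step i=7: Q has 7 at row 5, column 1; remove 6 from row 5 of P and reverse-bump: 6 enters row 4 and ejects 5; 5 enters row 3 and ejects 4; 4 enters row 2 and ejects 3; 3 enters row 1 and ejects 2. So w(7) = 2. P is now [[1, 3], [4, 7], [5], [6]].
Step i=6: Q has 6 at row 2, column 2; remove 7 from row 2 of P and reverse-bump: 7 enters row 1 and ejects 3. So w(6) = 3. P is now [[1, 7], [4], [5], [6]].
Step i=5: Q has 5 at row 4, column 1; remove 6 from row 4 of P and reverse-bump: 6 enters row 3 and ejects 5; 5 enters row 2 and ejects 4; 4 enters row 1 and ejects 1. So w(5) = 1. P is now [[4, 7], [5], [6]].
Step i=4: Q has 4 at row 3, column 1; remove 6 from row 3 of P and reverse-bump: 6 enters row 2 and ejects 5; 5 enters row 1 and ejects 4. So w(4) = 4. P is now [[5, 7], [6]].
Step i=3: Q has 3 at row 2, column 1; remove 6 from row 2 of P and reverse-bump: 6 enters row 1 and ejects 5. So w(3) = 5. P is now [[6, 7]].
Step i=2: Q has 2 at row 1, column 2; remove that cell from P, ejecting 7. So w(2) = 7. P is now [[6]].
Step i=1: Q has 1 at row 1, column 1; remove that cell from P, ejecting 6. So w(1) = 6. P is now [].

So w = 6 7 5 4 1 3 2.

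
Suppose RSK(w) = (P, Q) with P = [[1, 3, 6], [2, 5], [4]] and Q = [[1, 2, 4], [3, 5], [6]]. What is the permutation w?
Reverse RSK: for i = n, n-1, ..., 1, locate i in Q, remove the corresponding corner cell from P, and reverse-bump its entry up through P; the value ejected from row 1 is w(i).

So w = 4 5 2 6 3 1.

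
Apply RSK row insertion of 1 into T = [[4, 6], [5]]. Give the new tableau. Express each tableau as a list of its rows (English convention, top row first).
In row 1, 1 replaces 4 (the leftmost entry greater than 1); 4 is bumped to row 2. In row 2, 4 replaces 5 (the leftmost entry greater than 4); 5 is bumped to row 3. 5 starts a new row 3. The new tableau is [[1, 6], [4], [5]].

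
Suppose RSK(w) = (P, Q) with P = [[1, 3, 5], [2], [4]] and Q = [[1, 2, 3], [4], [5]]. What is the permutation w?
2 4 5 3 1

Reverse the RSK construction: for i from n down to 1, find the cell of Q containing i, remove the entry at that cell from P, and reverse-bump it up through P; the value ejected from row 1 is w(i).

Step i=5: Q has 5 at row 3, column 1; remove 4 from row 3 of P and reverse-bump: 4 enters row 2 and ejects 2; 2 enters row 1 and ejects 1. So w(5) = 1. P is now [[2, 3, 5], [4]].
Step i=4: Q has 4 at row 2, column 1; remove 4 from row 2 of P and reverse-bump: 4 enters row 1 and ejects 3. So w(4) = 3. P is now [[2, 4, 5]].
Step i=3: Q has 3 at row 1, column 3; remove that cell from P, ejecting 5. So w(3) = 5. P is now [[2, 4]].
Step i=2: Q has 2 at row 1, column 2; remove that cell from P, ejecting 4. So w(2) = 4. P is now [[2]].
Step i=1: Q has 1 at row 1, column 1; remove that cell from P, ejecting 2. So w(1) = 2. P is now [].

So w = 2 4 5 3 1.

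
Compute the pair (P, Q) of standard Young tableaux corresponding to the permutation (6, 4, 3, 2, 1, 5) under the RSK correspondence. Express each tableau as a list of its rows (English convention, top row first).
Insert each entry of the permutation into P by Schensted row insertion, recording in Q the position of each new cell.

Insert 6: appended to row 1. P = [[6]].
Insert 4: 4 bumps 6 from row 1; 6 starts row 2. P = [[4], [6]].
Insert 3: 3 bumps 4 from row 1; 4 bumps 6 from row 2; 6 starts row 3. P = [[3], [4], [6]].
Insert 2: 2 bumps 3 from row 1; 3 bumps 4 from row 2; 4 bumps 6 from row 3; 6 starts row 4. P = [[2], [3], [4], [6]].
Insert 1: 1 bumps 2 from row 1; 2 bumps 3 from row 2; 3 bumps 4 from row 3; 4 bumps 6 from row 4; 6 starts row 5. P = [[1], [2], [3], [4], [6]].
Insert 5: appended to row 1. P = [[1, 5], [2], [3], [4], [6]].

So P = [[1, 5], [2], [3], [4], [6]], Q = [[1, 6], [2], [3], [4], [5]].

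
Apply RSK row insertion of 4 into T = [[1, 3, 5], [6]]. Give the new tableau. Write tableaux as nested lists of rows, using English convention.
In row 1, 4 replaces 5 (the leftmost entry greater than 4); 5 is bumped to row 2. In row 2, 5 replaces 6 (the leftmost entry greater than 5); 6 is bumped to row 3. 6 starts a new row 3. The new tableau is [[1, 3, 4], [5], [6]].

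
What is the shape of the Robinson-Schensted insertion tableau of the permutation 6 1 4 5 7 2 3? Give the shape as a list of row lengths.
[4, 2, 1]

Row-insert each entry into an empty tableau.

After inserting 6: P = [[6]].
After inserting 1: P = [[1], [6]].
After inserting 4: P = [[1, 4], [6]].
After inserting 5: P = [[1, 4, 5], [6]].
After inserting 7: P = [[1, 4, 5, 7], [6]].
After inserting 2: P = [[1, 2, 5, 7], [4], [6]].
After inserting 3: P = [[1, 2, 3, 7], [4, 5], [6]].

The final insertion tableau P = [[1, 2, 3, 7], [4, 5], [6]] has shape [4, 2, 1].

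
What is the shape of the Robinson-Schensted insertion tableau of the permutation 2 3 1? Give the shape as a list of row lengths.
[2, 1]

Row-insert each entry into an empty tableau.

After inserting 2: P = [[2]].
After inserting 3: P = [[2, 3]].
After inserting 1: P = [[1, 3], [2]].

The final insertion tableau P = [[1, 3], [2]] has shape [2, 1].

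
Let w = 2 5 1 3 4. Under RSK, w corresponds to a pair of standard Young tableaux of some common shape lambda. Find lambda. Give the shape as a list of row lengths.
RSK row insertion gives P = [[1, 3, 4], [2, 5]], which has shape [3, 2].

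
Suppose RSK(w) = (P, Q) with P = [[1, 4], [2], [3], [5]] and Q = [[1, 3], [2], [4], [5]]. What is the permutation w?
Reverse the RSK construction: for i from n down to 1, find the cell of Q containing i, remove the entry at that cell from P, and reverse-bump it up through P; the value ejected from row 1 is w(i).

Step i=5: Q has 5 at row 4, column 1; remove 5 from row 4 of P and reverse-bump: 5 enters row 3 and ejects 3; 3 enters row 2 and ejects 2; 2 enters row 1 and ejects 1. So w(5) = 1. P is now [[2, 4], [3], [5]].
Step i=4: Q has 4 at row 3, column 1; remove 5 from row 3 of P and reverse-bump: 5 enters row 2 and ejects 3; 3 enters row 1 and ejects 2. So w(4) = 2. P is now [[3, 4], [5]].
Step i=3: Q has 3 at row 1, column 2; remove that cell from P, ejecting 4. So w(3) = 4. P is now [[3], [5]].
Step i=2: Q has 2 at row 2, column 1; remove 5 from row 2 of P and reverse-bump: 5 enters row 1 and ejects 3. So w(2) = 3. P is now [[5]].
Step i=1: Q has 1 at row 1, column 1; remove that cell from P, ejecting 5. So w(1) = 5. P is now [].

So w = 5 3 4 2 1.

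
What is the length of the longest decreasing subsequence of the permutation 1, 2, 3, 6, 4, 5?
2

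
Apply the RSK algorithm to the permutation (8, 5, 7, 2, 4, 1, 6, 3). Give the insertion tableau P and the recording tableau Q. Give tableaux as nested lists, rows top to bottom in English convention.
P = [[1, 3, 6], [2, 4], [5, 7], [8]], Q = [[1, 3, 7], [2, 5], [4, 8], [6]]

Insert each entry of the permutation into P by Schensted row insertion, recording in Q the position of each new cell.

Insert 8: appended to row 1. P = [[8]].
Insert 5: 5 bumps 8 from row 1; 8 starts row 2. P = [[5], [8]].
Insert 7: appended to row 1. P = [[5, 7], [8]].
Insert 2: 2 bumps 5 from row 1; 5 bumps 8 from row 2; 8 starts row 3. P = [[2, 7], [5], [8]].
Insert 4: 4 bumps 7 from row 1; 7 appends to row 2. P = [[2, 4], [5, 7], [8]].
Insert 1: 1 bumps 2 from row 1; 2 bumps 5 from row 2; 5 bumps 8 from row 3; 8 starts row 4. P = [[1, 4], [2, 7], [5], [8]].
Insert 6: appended to row 1. P = [[1, 4, 6], [2, 7], [5], [8]].
Insert 3: 3 bumps 4 from row 1; 4 bumps 7 from row 2; 7 appends to row 3. P = [[1, 3, 6], [2, 4], [5, 7], [8]].

So P = [[1, 3, 6], [2, 4], [5, 7], [8]], Q = [[1, 3, 7], [2, 5], [4, 8], [6]].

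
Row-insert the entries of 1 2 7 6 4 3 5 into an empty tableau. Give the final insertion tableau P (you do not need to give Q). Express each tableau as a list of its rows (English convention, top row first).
P = [[1, 2, 3, 5], [4], [6], [7]]

Insert 1: appended to row 1. P = [[1]].
Insert 2: appended to row 1. P = [[1, 2]].
Insert 7: appended to row 1. P = [[1, 2, 7]].
Insert 6: 6 bumps 7 from row 1; 7 starts row 2. P = [[1, 2, 6], [7]].
Insert 4: 4 bumps 6 from row 1; 6 bumps 7 from row 2; 7 starts row 3. P = [[1, 2, 4], [6], [7]].
Insert 3: 3 bumps 4 from row 1; 4 bumps 6 from row 2; 6 bumps 7 from row 3; 7 starts row 4. P = [[1, 2, 3], [4], [6], [7]].
Insert 5: appended to row 1. P = [[1, 2, 3, 5], [4], [6], [7]].

So P = [[1, 2, 3, 5], [4], [6], [7]].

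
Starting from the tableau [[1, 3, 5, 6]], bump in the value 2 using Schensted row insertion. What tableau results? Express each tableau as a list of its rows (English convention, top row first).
[[1, 2, 5, 6], [3]]

In row 1, 2 replaces 3 (the leftmost entry greater than 2); 3 is bumped to row 2. 3 starts a new row 2. The new tableau is [[1, 2, 5, 6], [3]].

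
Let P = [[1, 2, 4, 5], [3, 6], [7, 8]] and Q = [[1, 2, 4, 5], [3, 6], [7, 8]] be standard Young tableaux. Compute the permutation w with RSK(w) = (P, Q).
Reverse the RSK construction: for i from n down to 1, find the cell of Q containing i, remove the entry at that cell from P, and reverse-bump it up through P; the value ejected from row 1 is w(i).

Step i=8: Q has 8 at row 3, column 2; remove 8 from row 3 of P and reverse-bump: 8 enters row 2 and ejects 6; 6 enters row 1 and ejects 5. So w(8) = 5. P is now [[1, 2, 4, 6], [3, 8], [7]].
Step i=7: Q has 7 at row 3, column 1; remove 7 from row 3 of P and reverse-bump: 7 enters row 2 and ejects 3; 3 enters row 1 and ejects 2. So w(7) = 2. P is now [[1, 3, 4, 6], [7, 8]].
Step i=6: Q has 6 at row 2, column 2; remove 8 from row 2 of P and reverse-bump: 8 enters row 1 and ejects 6. So w(6) = 6. P is now [[1, 3, 4, 8], [7]].
Step i=5: Q has 5 at row 1, column 4; remove that cell from P, ejecting 8. So w(5) = 8. P is now [[1, 3, 4], [7]].
Step i=4: Q has 4 at row 1, column 3; remove that cell from P, ejecting 4. So w(4) = 4. P is now [[1, 3], [7]].
Step i=3: Q has 3 at row 2, column 1; remove 7 from row 2 of P and reverse-bump: 7 enters row 1 and ejects 3. So w(3) = 3. P is now [[1, 7]].
Step i=2: Q has 2 at row 1, column 2; remove that cell from P, ejecting 7. So w(2) = 7. P is now [[1]].
Step i=1: Q has 1 at row 1, column 1; remove that cell from P, ejecting 1. So w(1) = 1. P is now [].

So w = 1 7 3 4 8 6 2 5.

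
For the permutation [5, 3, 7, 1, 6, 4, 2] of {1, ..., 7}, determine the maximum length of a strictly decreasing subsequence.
4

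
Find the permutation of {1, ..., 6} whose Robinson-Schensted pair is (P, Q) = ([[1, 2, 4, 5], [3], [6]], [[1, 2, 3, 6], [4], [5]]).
1 3 6 4 2 5

Reverse the RSK construction: for i from n down to 1, find the cell of Q containing i, remove the entry at that cell from P, and reverse-bump it up through P; the value ejected from row 1 is w(i).

Step i=6: Q has 6 at row 1, column 4; remove that cell from P, ejecting 5. So w(6) = 5. P is now [[1, 2, 4], [3], [6]].
Step i=5: Q has 5 at row 3, column 1; remove 6 from row 3 of P and reverse-bump: 6 enters row 2 and ejects 3; 3 enters row 1 and ejects 2. So w(5) = 2. P is now [[1, 3, 4], [6]].
Step i=4: Q has 4 at row 2, column 1; remove 6 from row 2 of P and reverse-bump: 6 enters row 1 and ejects 4. So w(4) = 4. P is now [[1, 3, 6]].
Step i=3: Q has 3 at row 1, column 3; remove that cell from P, ejecting 6. So w(3) = 6. P is now [[1, 3]].
Step i=2: Q has 2 at row 1, column 2; remove that cell from P, ejecting 3. So w(2) = 3. P is now [[1]].
Step i=1: Q has 1 at row 1, column 1; remove that cell from P, ejecting 1. So w(1) = 1. P is now [].

So w = 1 3 6 4 2 5.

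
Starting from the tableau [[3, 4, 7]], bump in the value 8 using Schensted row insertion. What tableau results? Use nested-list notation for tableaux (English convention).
[[3, 4, 7, 8]]

8 is larger than every entry of row 1, so it is appended to row 1. The new tableau is [[3, 4, 7, 8]].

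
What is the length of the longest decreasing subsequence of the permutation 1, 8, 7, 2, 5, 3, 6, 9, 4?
4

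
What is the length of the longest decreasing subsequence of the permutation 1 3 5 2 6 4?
2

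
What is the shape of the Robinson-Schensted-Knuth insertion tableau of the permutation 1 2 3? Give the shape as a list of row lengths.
[3]

RSK row insertion gives P = [[1, 2, 3]], which has shape [3].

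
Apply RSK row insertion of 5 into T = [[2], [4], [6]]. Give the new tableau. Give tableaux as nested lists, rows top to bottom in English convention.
5 is larger than every entry of row 1, so it is appended to row 1. The new tableau is [[2, 5], [4], [6]].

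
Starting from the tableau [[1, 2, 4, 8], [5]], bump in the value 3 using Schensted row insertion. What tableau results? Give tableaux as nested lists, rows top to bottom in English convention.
[[1, 2, 3, 8], [4], [5]]

In row 1, 3 replaces 4 (the leftmost entry greater than 3); 4 is bumped to row 2. In row 2, 4 replaces 5 (the leftmost entry greater than 4); 5 is bumped to row 3. 5 starts a new row 3. The new tableau is [[1, 2, 3, 8], [4], [5]].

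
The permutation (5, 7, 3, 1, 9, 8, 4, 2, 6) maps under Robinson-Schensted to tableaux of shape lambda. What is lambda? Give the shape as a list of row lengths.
RSK row insertion gives P = [[1, 2, 6], [3, 4, 8], [5, 7], [9]], which has shape [3, 3, 2, 1].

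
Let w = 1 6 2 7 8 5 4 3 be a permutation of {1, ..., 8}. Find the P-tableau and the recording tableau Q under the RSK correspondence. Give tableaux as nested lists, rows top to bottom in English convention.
P = [[1, 2, 3, 8], [4, 7], [5], [6]], Q = [[1, 2, 4, 5], [3, 6], [7], [8]]

Insert each entry of the permutation into P by Schensted row insertion, recording in Q the position of each new cell.

Insert 1: appended to row 1. P = [[1]], Q = [[1]].
Insert 6: appended to row 1. P = [[1, 6]], Q = [[1, 2]].
Insert 2: 2 bumps 6 from row 1; 6 starts row 2. P = [[1, 2], [6]], Q = [[1, 2], [3]].
Insert 7: appended to row 1. P = [[1, 2, 7], [6]], Q = [[1, 2, 4], [3]].
Insert 8: appended to row 1. P = [[1, 2, 7, 8], [6]], Q = [[1, 2, 4, 5], [3]].
Insert 5: 5 bumps 7 from row 1; 7 appends to row 2. P = [[1, 2, 5, 8], [6, 7]], Q = [[1, 2, 4, 5], [3, 6]].
Insert 4: 4 bumps 5 from row 1; 5 bumps 6 from row 2; 6 starts row 3. P = [[1, 2, 4, 8], [5, 7], [6]], Q = [[1, 2, 4, 5], [3, 6], [7]].
Insert 3: 3 bumps 4 from row 1; 4 bumps 5 from row 2; 5 bumps 6 from row 3; 6 starts row 4. P = [[1, 2, 3, 8], [4, 7], [5], [6]], Q = [[1, 2, 4, 5], [3, 6], [7], [8]].

So P = [[1, 2, 3, 8], [4, 7], [5], [6]], Q = [[1, 2, 4, 5], [3, 6], [7], [8]].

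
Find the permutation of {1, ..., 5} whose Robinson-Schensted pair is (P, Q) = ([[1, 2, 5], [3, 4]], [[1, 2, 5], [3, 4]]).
Reverse RSK: for i = n, n-1, ..., 1, locate i in Q, remove the corresponding corner cell from P, and reverse-bump its entry up through P; the value ejected from row 1 is w(i).

So w = 3 4 1 2 5.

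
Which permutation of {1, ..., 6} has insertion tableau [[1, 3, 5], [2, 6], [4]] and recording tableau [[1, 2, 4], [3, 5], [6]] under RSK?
2 4 3 6 5 1

Reverse the RSK construction: for i from n down to 1, find the cell of Q containing i, remove the entry at that cell from P, and reverse-bump it up through P; the value ejected from row 1 is w(i).

Step i=6: Q has 6 at row 3, column 1; remove 4 from row 3 of P and reverse-bump: 4 enters row 2 and ejects 2; 2 enters row 1 and ejects 1. So w(6) = 1. P is now [[2, 3, 5], [4, 6]].
Step i=5: Q has 5 at row 2, column 2; remove 6 from row 2 of P and reverse-bump: 6 enters row 1 and ejects 5. So w(5) = 5. P is now [[2, 3, 6], [4]].
Step i=4: Q has 4 at row 1, column 3; remove that cell from P, ejecting 6. So w(4) = 6. P is now [[2, 3], [4]].
Step i=3: Q has 3 at row 2, column 1; remove 4 from row 2 of P and reverse-bump: 4 enters row 1 and ejects 3. So w(3) = 3. P is now [[2, 4]].
Step i=2: Q has 2 at row 1, column 2; remove that cell from P, ejecting 4. So w(2) = 4. P is now [[2]].
Step i=1: Q has 1 at row 1, column 1; remove that cell from P, ejecting 2. So w(1) = 2. P is now [].

So w = 2 4 3 6 5 1.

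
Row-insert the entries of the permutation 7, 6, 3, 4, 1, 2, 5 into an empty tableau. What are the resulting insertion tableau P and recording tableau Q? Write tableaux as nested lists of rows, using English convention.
P = [[1, 2, 5], [3, 4], [6], [7]], Q = [[1, 4, 7], [2, 6], [3], [5]]

Insert each entry of the permutation into P by Schensted row insertion, recording in Q the position of each new cell.

Insert 7: appended to row 1. P = [[7]].
Insert 6: 6 bumps 7 from row 1; 7 starts row 2. P = [[6], [7]].
Insert 3: 3 bumps 6 from row 1; 6 bumps 7 from row 2; 7 starts row 3. P = [[3], [6], [7]].
Insert 4: appended to row 1. P = [[3, 4], [6], [7]].
Insert 1: 1 bumps 3 from row 1; 3 bumps 6 from row 2; 6 bumps 7 from row 3; 7 starts row 4. P = [[1, 4], [3], [6], [7]].
Insert 2: 2 bumps 4 from row 1; 4 appends to row 2. P = [[1, 2], [3, 4], [6], [7]].
Insert 5: appended to row 1. P = [[1, 2, 5], [3, 4], [6], [7]].

So P = [[1, 2, 5], [3, 4], [6], [7]], Q = [[1, 4, 7], [2, 6], [3], [5]].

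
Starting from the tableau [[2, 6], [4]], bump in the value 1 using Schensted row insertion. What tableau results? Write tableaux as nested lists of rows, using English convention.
In row 1, 1 replaces 2 (the leftmost entry greater than 1); 2 is bumped to row 2. In row 2, 2 replaces 4 (the leftmost entry greater than 2); 4 is bumped to row 3. 4 starts a new row 3. The new tableau is [[1, 6], [2], [4]].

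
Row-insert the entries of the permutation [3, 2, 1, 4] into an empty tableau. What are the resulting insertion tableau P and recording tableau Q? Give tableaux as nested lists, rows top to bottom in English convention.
P = [[1, 4], [2], [3]], Q = [[1, 4], [2], [3]]

Insert each entry of the permutation into P by Schensted row insertion, recording in Q the position of each new cell.

Insert 3: appended to row 1. P = [[3]].
Insert 2: 2 bumps 3 from row 1; 3 starts row 2. P = [[2], [3]].
Insert 1: 1 bumps 2 from row 1; 2 bumps 3 from row 2; 3 starts row 3. P = [[1], [2], [3]].
Insert 4: appended to row 1. P = [[1, 4], [2], [3]].

So P = [[1, 4], [2], [3]], Q = [[1, 4], [2], [3]].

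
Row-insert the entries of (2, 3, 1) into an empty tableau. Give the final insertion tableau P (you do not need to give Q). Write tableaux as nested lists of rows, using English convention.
P = [[1, 3], [2]]

After inserting 2: P = [[2]].
After inserting 3: P = [[2, 3]].
After inserting 1: P = [[1, 3], [2]].

So P = [[1, 3], [2]].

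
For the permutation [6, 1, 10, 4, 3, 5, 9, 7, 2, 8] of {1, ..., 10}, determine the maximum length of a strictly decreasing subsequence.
4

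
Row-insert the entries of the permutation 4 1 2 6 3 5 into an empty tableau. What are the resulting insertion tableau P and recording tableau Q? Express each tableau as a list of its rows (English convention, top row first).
P = [[1, 2, 3, 5], [4, 6]], Q = [[1, 3, 4, 6], [2, 5]]

Insert each entry of the permutation into P by Schensted row insertion, recording in Q the position of each new cell.

Insert 4: appended to row 1. P = [[4]].
Insert 1: 1 bumps 4 from row 1; 4 starts row 2. P = [[1], [4]].
Insert 2: appended to row 1. P = [[1, 2], [4]].
Insert 6: appended to row 1. P = [[1, 2, 6], [4]].
Insert 3: 3 bumps 6 from row 1; 6 appends to row 2. P = [[1, 2, 3], [4, 6]].
Insert 5: appended to row 1. P = [[1, 2, 3, 5], [4, 6]].

So P = [[1, 2, 3, 5], [4, 6]], Q = [[1, 3, 4, 6], [2, 5]].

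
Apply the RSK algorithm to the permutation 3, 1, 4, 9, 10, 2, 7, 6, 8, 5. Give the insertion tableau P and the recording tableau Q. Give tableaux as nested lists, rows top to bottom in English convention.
P = [[1, 2, 5, 8], [3, 4, 6, 10], [7], [9]], Q = [[1, 3, 4, 5], [2, 6, 7, 9], [8], [10]]

Insert each entry of the permutation into P by Schensted row insertion, recording in Q the position of each new cell.

Insert 3: appended to row 1. P = [[3]], Q = [[1]].
Insert 1: 1 bumps 3 from row 1; 3 starts row 2. P = [[1], [3]], Q = [[1], [2]].
Insert 4: appended to row 1. P = [[1, 4], [3]], Q = [[1, 3], [2]].
Insert 9: appended to row 1. P = [[1, 4, 9], [3]], Q = [[1, 3, 4], [2]].
Insert 10: appended to row 1. P = [[1, 4, 9, 10], [3]], Q = [[1, 3, 4, 5], [2]].
Insert 2: 2 bumps 4 from row 1; 4 appends to row 2. P = [[1, 2, 9, 10], [3, 4]], Q = [[1, 3, 4, 5], [2, 6]].
Insert 7: 7 bumps 9 from row 1; 9 appends to row 2. P = [[1, 2, 7, 10], [3, 4, 9]], Q = [[1, 3, 4, 5], [2, 6, 7]].
Insert 6: 6 bumps 7 from row 1; 7 bumps 9 from row 2; 9 starts row 3. P = [[1, 2, 6, 10], [3, 4, 7], [9]], Q = [[1, 3, 4, 5], [2, 6, 7], [8]].
Insert 8: 8 bumps 10 from row 1; 10 appends to row 2. P = [[1, 2, 6, 8], [3, 4, 7, 10], [9]], Q = [[1, 3, 4, 5], [2, 6, 7, 9], [8]].
Insert 5: 5 bumps 6 from row 1; 6 bumps 7 from row 2; 7 bumps 9 from row 3; 9 starts row 4. P = [[1, 2, 5, 8], [3, 4, 6, 10], [7], [9]], Q = [[1, 3, 4, 5], [2, 6, 7, 9], [8], [10]].

So P = [[1, 2, 5, 8], [3, 4, 6, 10], [7], [9]], Q = [[1, 3, 4, 5], [2, 6, 7, 9], [8], [10]].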